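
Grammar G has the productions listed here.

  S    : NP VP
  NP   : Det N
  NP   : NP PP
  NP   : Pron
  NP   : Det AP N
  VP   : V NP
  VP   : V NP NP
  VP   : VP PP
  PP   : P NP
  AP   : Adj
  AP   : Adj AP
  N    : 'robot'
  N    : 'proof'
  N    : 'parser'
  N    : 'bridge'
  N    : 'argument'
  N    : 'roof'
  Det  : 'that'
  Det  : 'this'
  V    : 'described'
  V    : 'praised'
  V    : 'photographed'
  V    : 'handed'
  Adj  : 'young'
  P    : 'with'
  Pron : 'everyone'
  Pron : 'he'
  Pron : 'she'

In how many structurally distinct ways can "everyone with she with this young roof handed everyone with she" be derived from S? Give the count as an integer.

4

Two of the 4 distinct bracketings:
[S [NP [NP [Pron everyone]] [PP [P with] [NP [NP [Pron she]] [PP [P with] [NP [Det this] [AP [Adj young]] [N roof]]]]]] [VP [V handed] [NP [NP [Pron everyone]] [PP [P with] [NP [Pron she]]]]]]
[S [NP [NP [Pron everyone]] [PP [P with] [NP [NP [Pron she]] [PP [P with] [NP [Det this] [AP [Adj young]] [N roof]]]]]] [VP [VP [V handed] [NP [Pron everyone]]] [PP [P with] [NP [Pron she]]]]]
The difference turns on whether VP → VP PP is used at the relevant span, versus an alternative expansion of VP.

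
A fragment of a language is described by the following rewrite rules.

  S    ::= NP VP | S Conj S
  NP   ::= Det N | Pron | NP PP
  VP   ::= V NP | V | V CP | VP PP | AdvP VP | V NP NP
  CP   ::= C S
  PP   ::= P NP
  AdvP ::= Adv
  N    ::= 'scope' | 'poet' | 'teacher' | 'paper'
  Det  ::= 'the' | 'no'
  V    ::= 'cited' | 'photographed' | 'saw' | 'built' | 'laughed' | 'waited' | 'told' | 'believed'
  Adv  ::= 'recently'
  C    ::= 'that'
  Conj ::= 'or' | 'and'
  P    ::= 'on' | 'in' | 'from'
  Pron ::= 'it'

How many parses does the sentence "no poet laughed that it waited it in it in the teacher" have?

9

Two of the 9 distinct bracketings:
[S [NP [Det no] [N poet]] [VP [V laughed] [CP [C that] [S [NP [Pron it]] [VP [V waited] [NP [NP [Pron it]] [PP [P in] [NP [NP [Pron it]] [PP [P in] [NP [Det the] [N teacher]]]]]]]]]]]
[S [NP [Det no] [N poet]] [VP [V laughed] [CP [C that] [S [NP [Pron it]] [VP [V waited] [NP [NP [NP [Pron it]] [PP [P in] [NP [Pron it]]]] [PP [P in] [NP [Det the] [N teacher]]]]]]]]]
The trees differ in how a recursive rule is bracketed over the same span.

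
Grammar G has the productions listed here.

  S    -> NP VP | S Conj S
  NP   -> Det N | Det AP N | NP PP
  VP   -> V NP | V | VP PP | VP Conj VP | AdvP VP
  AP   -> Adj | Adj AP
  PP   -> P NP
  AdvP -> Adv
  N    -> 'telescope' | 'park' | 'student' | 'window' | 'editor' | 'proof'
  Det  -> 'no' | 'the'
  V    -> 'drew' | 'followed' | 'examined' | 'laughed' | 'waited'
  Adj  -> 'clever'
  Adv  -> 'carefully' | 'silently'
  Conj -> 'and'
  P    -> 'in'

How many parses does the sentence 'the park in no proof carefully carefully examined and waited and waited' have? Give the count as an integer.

9

Two of the 9 distinct bracketings:
[S [NP [NP [Det the] [N park]] [PP [P in] [NP [Det no] [N proof]]]] [VP [VP [AdvP [Adv carefully]] [VP [AdvP [Adv carefully]] [VP [V examined]]]] [Conj and] [VP [VP [V waited]] [Conj and] [VP [V waited]]]]]
[S [NP [NP [Det the] [N park]] [PP [P in] [NP [Det no] [N proof]]]] [VP [VP [VP [AdvP [Adv carefully]] [VP [AdvP [Adv carefully]] [VP [V examined]]]] [Conj and] [VP [V waited]]] [Conj and] [VP [V waited]]]]
The trees differ in how a recursive rule is bracketed over the same span.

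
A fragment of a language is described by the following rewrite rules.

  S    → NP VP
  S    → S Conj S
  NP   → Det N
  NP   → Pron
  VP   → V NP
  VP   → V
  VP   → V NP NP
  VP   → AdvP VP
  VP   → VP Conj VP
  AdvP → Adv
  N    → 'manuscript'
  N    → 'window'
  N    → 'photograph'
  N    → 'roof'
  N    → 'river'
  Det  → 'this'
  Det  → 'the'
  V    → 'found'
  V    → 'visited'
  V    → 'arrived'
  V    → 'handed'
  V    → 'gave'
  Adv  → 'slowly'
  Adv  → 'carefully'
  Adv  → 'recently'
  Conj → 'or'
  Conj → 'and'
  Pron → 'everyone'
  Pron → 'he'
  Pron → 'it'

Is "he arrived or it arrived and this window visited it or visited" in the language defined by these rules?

[S [S [NP [Pron he]] [VP [V arrived]]] [Conj or] [S [S [NP [Pron it]] [VP [V arrived]]] [Conj and] [S [NP [Det this] [N window]] [VP [VP [V visited] [NP [Pron it]]] [Conj or] [VP [V visited]]]]]]
Every word is introduced by a lexical rule and the phrasal rules combine the resulting categories into a single S.

Grammatical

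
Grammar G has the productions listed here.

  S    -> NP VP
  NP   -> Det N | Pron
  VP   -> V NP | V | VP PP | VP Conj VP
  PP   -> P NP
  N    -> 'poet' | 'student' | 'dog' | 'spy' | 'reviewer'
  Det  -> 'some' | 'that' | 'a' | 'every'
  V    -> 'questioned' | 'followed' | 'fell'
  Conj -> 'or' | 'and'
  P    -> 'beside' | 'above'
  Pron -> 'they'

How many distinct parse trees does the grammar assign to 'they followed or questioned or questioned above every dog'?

Two of the 5 distinct bracketings:
[S [NP [Pron they]] [VP [VP [VP [V followed]] [Conj or] [VP [VP [V questioned]] [Conj or] [VP [V questioned]]]] [PP [P above] [NP [Det every] [N dog]]]]]
[S [NP [Pron they]] [VP [VP [VP [VP [V followed]] [Conj or] [VP [V questioned]]] [Conj or] [VP [V questioned]]] [PP [P above] [NP [Det every] [N dog]]]]]
The trees differ in how a recursive rule is bracketed over the same span.

5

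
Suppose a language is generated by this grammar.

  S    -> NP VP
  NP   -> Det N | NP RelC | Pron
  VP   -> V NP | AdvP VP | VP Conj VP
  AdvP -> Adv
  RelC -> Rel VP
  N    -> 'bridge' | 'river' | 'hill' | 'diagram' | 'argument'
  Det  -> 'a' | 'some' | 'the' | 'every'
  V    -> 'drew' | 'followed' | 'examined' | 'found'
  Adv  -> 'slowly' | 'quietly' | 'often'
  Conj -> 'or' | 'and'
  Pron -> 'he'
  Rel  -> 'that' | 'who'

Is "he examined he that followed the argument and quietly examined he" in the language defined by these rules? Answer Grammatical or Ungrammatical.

Grammatical

[S [NP [Pron he]] [VP [V examined] [NP [NP [Pron he]] [RelC [Rel that] [VP [VP [V followed] [NP [Det the] [N argument]]] [Conj and] [VP [AdvP [Adv quietly]] [VP [V examined] [NP [Pron he]]]]]]]]]
Every word is introduced by a lexical rule and the phrasal rules combine the resulting categories into a single S.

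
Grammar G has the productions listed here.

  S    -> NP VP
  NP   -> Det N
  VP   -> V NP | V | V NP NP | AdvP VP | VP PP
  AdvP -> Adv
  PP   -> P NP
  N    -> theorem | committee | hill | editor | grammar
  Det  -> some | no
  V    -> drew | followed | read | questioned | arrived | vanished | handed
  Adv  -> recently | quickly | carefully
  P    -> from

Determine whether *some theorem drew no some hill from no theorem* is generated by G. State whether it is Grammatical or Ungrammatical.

A Det word can never sit immediately before a Det word in any string this grammar generates, so the substring 'no some' rules out a derivation.

Ungrammatical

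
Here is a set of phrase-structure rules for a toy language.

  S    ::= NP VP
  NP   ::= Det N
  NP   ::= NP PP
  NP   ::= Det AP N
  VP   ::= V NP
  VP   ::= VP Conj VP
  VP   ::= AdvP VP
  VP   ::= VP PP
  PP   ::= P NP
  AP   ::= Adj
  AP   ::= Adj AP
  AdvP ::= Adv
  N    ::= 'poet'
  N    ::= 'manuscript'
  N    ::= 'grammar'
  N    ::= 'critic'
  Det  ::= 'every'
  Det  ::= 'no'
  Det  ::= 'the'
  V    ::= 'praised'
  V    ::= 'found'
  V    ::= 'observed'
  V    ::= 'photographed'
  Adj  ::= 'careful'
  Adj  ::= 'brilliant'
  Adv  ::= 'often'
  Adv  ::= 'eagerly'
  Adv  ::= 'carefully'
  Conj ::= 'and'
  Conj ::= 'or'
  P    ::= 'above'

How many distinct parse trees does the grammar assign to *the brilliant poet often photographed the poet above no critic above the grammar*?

9

Two of the 9 distinct bracketings:
[S [NP [Det the] [AP [Adj brilliant]] [N poet]] [VP [AdvP [Adv often]] [VP [V photographed] [NP [NP [Det the] [N poet]] [PP [P above] [NP [NP [Det no] [N critic]] [PP [P above] [NP [Det the] [N grammar]]]]]]]]]
[S [NP [Det the] [AP [Adj brilliant]] [N poet]] [VP [AdvP [Adv often]] [VP [V photographed] [NP [NP [NP [Det the] [N poet]] [PP [P above] [NP [Det no] [N critic]]]] [PP [P above] [NP [Det the] [N grammar]]]]]]]
The trees differ in how a recursive rule is bracketed over the same span.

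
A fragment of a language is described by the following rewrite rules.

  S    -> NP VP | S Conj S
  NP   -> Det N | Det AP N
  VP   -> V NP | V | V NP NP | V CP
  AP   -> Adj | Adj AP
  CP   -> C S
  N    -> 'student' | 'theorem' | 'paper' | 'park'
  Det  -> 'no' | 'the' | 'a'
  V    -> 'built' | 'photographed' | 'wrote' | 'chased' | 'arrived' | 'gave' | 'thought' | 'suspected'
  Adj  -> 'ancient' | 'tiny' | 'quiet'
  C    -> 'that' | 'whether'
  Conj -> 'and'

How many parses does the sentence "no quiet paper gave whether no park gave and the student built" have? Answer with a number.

2

The two bracketings:
[S [NP [Det no] [AP [Adj quiet]] [N paper]] [VP [V gave] [CP [C whether] [S [S [NP [Det no] [N park]] [VP [V gave]]] [Conj and] [S [NP [Det the] [N student]] [VP [V built]]]]]]]
[S [S [NP [Det no] [AP [Adj quiet]] [N paper]] [VP [V gave] [CP [C whether] [S [NP [Det no] [N park]] [VP [V gave]]]]]] [Conj and] [S [NP [Det the] [N student]] [VP [V built]]]]
The trees differ in how a recursive rule is bracketed over the same span.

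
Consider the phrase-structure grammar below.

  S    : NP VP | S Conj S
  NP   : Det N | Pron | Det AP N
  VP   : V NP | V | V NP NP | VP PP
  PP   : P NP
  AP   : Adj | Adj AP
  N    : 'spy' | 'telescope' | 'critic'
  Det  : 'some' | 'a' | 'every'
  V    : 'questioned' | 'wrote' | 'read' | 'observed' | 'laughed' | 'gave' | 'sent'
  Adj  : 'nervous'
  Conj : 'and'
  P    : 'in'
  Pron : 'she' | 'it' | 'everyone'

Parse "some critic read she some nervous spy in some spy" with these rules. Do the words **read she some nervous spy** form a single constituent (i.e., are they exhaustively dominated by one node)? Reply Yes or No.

[S [NP [Det some] [N critic]] [VP [VP [V read] [NP [Pron she]] [NP [Det some] [AP [Adj nervous]] [N spy]]] [PP [P in] [NP [Det some] [N spy]]]]]
The words 'read she some nervous spy' are exhaustively dominated by a single VP node (built by VP → V NP NP), so they form a constituent.

Yes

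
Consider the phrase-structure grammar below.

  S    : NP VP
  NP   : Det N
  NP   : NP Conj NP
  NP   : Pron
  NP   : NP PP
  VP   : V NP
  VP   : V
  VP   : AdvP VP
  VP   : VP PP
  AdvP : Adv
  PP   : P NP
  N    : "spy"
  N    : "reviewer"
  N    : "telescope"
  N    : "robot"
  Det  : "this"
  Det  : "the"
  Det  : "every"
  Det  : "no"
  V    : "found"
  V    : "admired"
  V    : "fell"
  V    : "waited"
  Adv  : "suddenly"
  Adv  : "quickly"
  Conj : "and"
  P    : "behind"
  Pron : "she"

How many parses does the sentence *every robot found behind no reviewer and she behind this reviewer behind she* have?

Two of the 9 distinct bracketings:
[S [NP [Det every] [N robot]] [VP [VP [V found]] [PP [P behind] [NP [NP [Det no] [N reviewer]] [Conj and] [NP [NP [Pron she]] [PP [P behind] [NP [NP [Det this] [N reviewer]] [PP [P behind] [NP [Pron she]]]]]]]]]]
[S [NP [Det every] [N robot]] [VP [VP [V found]] [PP [P behind] [NP [NP [Det no] [N reviewer]] [Conj and] [NP [NP [NP [Pron she]] [PP [P behind] [NP [Det this] [N reviewer]]]] [PP [P behind] [NP [Pron she]]]]]]]]
The trees differ in how a recursive rule is bracketed over the same span.

9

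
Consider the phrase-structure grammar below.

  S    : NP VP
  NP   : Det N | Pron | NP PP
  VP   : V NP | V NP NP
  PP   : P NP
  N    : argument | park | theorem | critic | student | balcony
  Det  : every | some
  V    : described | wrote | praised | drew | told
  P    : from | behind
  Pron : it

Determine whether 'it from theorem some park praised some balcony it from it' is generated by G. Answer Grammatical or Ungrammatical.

A P word can never sit immediately before an N word in any string this grammar generates, so the substring 'from theorem' rules out a derivation.

Ungrammatical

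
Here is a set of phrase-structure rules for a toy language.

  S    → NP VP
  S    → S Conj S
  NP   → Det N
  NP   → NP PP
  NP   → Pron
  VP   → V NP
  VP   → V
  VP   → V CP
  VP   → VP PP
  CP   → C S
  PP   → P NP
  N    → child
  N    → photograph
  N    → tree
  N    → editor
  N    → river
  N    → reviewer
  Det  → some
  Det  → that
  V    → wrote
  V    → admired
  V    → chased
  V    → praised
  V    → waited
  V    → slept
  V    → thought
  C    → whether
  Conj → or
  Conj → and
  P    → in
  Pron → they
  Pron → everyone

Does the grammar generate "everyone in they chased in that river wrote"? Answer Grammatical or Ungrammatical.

Ungrammatical

For S → NP VP, every NP-prefix leaves a non-VP remainder: after 'everyone' the remainder is not a VP; after 'everyone in they' the remainder is not a VP. The alternative S rule S → S Conj S likewise has no satisfying split.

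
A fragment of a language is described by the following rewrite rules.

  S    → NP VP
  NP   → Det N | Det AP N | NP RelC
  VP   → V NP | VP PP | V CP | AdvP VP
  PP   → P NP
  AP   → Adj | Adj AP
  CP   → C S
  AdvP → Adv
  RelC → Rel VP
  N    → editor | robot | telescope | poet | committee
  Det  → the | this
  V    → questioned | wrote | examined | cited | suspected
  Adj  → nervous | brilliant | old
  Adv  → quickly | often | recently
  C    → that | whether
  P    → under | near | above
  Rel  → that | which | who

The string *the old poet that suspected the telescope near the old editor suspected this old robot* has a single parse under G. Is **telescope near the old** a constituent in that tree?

No

[S [NP [NP [Det the] [AP [Adj old]] [N poet]] [RelC [Rel that] [VP [VP [V suspected] [NP [Det the] [N telescope]]] [PP [P near] [NP [Det the] [AP [Adj old]] [N editor]]]]]] [VP [V suspected] [NP [Det this] [AP [Adj old]] [N robot]]]]
The smallest constituent containing 'telescope near the old' is the VP spanning 'suspected the telescope near the old editor'; no single node in the tree dominates exactly the given words.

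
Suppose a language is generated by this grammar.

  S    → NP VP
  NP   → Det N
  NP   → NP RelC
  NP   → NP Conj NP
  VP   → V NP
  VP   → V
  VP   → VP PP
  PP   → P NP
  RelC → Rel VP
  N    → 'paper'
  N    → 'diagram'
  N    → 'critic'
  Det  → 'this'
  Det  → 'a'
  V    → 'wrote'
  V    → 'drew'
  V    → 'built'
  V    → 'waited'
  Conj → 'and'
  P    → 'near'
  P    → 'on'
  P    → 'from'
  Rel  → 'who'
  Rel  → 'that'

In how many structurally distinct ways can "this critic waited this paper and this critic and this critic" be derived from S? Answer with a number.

2

The two bracketings:
[S [NP [Det this] [N critic]] [VP [V waited] [NP [NP [Det this] [N paper]] [Conj and] [NP [NP [Det this] [N critic]] [Conj and] [NP [Det this] [N critic]]]]]]
[S [NP [Det this] [N critic]] [VP [V waited] [NP [NP [NP [Det this] [N paper]] [Conj and] [NP [Det this] [N critic]]] [Conj and] [NP [Det this] [N critic]]]]]
The trees differ in how a recursive rule is bracketed over the same span.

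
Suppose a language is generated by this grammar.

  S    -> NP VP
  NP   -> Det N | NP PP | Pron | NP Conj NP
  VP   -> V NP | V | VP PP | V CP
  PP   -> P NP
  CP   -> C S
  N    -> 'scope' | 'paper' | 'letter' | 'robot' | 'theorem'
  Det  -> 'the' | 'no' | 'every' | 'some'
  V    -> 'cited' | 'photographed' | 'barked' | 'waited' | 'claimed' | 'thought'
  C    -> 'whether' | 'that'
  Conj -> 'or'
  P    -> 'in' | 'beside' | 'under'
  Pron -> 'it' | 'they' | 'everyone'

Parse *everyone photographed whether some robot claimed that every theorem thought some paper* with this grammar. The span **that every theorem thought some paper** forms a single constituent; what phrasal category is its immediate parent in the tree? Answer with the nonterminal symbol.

VP

S
  NP
    Pron: everyone
  VP
    V: photographed
    CP
      C: whether
      S
        NP
          Det: some
          N: robot
        VP
          V: claimed
          CP
            C: that
            S
              NP
                Det: every
                N: theorem
              VP
                V: thought
                NP
                  Det: some
                  N: paper
The span 'that every theorem thought some paper' is the CP node built by CP → C S.
Its mother is the VP built by VP → V CP.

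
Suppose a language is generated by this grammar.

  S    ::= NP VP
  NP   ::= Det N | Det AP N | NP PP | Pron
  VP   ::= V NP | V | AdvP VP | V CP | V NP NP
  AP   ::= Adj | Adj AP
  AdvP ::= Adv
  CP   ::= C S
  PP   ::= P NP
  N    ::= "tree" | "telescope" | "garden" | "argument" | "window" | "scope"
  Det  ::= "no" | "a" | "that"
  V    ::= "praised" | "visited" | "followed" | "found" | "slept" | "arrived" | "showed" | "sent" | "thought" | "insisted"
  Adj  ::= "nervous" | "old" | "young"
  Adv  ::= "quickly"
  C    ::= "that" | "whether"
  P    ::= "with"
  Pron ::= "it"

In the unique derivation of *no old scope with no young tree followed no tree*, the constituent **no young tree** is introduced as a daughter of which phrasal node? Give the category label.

[S [NP [NP [Det no] [AP [Adj old]] [N scope]] [PP [P with] [NP [Det no] [AP [Adj young]] [N tree]]]] [VP [V followed] [NP [Det no] [N tree]]]]
The span 'no young tree' is the NP node built by NP → Det AP N.
Its mother is the PP built by PP → P NP.

PP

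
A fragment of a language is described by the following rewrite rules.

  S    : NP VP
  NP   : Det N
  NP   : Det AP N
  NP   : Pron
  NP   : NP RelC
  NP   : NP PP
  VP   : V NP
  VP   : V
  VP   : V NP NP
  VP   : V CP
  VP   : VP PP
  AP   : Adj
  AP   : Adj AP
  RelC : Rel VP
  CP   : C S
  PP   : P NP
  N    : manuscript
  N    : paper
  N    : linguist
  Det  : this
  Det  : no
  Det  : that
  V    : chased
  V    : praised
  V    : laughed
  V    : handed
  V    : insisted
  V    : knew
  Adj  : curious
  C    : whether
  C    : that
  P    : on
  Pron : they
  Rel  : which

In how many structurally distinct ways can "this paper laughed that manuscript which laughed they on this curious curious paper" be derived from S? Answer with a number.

Two of the 6 distinct bracketings:
[S [NP [Det this] [N paper]] [VP [V laughed] [NP [NP [Det that] [N manuscript]] [RelC [Rel which] [VP [V laughed] [NP [NP [Pron they]] [PP [P on] [NP [Det this] [AP [Adj curious] [AP [Adj curious]]] [N paper]]]]]]]]]
[S [NP [Det this] [N paper]] [VP [V laughed] [NP [NP [Det that] [N manuscript]] [RelC [Rel which] [VP [VP [V laughed] [NP [Pron they]]] [PP [P on] [NP [Det this] [AP [Adj curious] [AP [Adj curious]]] [N paper]]]]]]]]
The difference turns on whether NP → NP PP is used at the relevant span, versus an alternative expansion of NP.

6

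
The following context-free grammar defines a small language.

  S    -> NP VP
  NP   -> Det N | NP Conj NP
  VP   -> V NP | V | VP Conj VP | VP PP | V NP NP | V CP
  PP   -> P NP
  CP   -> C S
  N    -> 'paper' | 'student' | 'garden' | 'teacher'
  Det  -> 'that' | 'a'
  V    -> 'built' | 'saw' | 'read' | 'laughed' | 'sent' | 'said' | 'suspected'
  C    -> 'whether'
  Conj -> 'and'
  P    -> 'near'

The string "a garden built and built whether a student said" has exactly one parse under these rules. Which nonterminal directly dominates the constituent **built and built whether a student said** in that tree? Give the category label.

[S [NP [Det a] [N garden]] [VP [VP [V built]] [Conj and] [VP [V built] [CP [C whether] [S [NP [Det a] [N student]] [VP [V said]]]]]]]
The span 'built and built whether a student said' is the VP node built by VP → VP Conj VP.
Its mother is the S built by S → NP VP.

S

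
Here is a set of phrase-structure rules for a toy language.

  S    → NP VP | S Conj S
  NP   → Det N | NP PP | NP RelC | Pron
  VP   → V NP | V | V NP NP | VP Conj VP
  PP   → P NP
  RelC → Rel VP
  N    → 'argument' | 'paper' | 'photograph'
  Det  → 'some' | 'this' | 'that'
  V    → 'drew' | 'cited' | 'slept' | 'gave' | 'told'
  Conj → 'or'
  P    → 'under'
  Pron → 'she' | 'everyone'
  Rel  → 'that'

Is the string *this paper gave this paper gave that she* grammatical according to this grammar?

Ungrammatical

A Det/Rel word can never sit immediately before a Pron word in any string this grammar generates, so the substring 'that she' rules out a derivation.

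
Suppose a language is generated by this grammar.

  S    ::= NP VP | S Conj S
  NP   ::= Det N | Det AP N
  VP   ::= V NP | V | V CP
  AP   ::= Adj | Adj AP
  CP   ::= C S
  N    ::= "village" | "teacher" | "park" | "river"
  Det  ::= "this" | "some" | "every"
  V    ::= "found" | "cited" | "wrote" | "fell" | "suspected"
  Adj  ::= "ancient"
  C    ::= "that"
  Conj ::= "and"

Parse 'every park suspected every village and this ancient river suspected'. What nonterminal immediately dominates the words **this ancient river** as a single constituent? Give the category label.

[S [S [NP [Det every] [N park]] [VP [V suspected] [NP [Det every] [N village]]]] [Conj and] [S [NP [Det this] [AP [Adj ancient]] [N river]] [VP [V suspected]]]]
The span 'this ancient river' is the NP node built by NP → Det AP N.

NP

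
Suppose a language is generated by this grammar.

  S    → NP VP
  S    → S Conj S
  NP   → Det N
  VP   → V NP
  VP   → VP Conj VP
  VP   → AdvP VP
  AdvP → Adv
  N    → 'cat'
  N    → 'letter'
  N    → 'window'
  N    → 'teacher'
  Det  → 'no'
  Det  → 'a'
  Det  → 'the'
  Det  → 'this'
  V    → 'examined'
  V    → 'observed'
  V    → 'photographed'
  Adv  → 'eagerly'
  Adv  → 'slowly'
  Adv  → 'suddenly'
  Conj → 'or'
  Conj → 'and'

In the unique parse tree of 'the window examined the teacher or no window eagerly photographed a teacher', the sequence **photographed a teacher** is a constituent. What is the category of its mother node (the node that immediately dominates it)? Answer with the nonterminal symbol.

S
  S
    NP
      Det: the
      N: window
    VP
      V: examined
      NP
        Det: the
        N: teacher
  Conj: or
  S
    NP
      Det: no
      N: window
    VP
      AdvP
        Adv: eagerly
      VP
        V: photographed
        NP
          Det: a
          N: teacher
The span 'photographed a teacher' is the VP node built by VP → V NP.
Its mother is the VP built by VP → AdvP VP.

VP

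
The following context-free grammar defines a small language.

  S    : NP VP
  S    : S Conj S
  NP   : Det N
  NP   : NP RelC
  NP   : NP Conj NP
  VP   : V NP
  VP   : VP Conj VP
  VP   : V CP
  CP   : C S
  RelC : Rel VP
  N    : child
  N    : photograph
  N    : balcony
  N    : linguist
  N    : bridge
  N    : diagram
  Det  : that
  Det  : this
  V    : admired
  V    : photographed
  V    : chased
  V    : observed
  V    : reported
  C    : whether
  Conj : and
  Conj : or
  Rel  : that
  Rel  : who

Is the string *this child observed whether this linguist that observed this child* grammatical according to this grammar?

For S → NP VP, the only prefix that parses as NP is 'this child', but the remainder 'observed whether this linguist that observed this child' is not a VP under these rules. The alternative S rule S → S Conj S likewise has no satisfying split.

Ungrammatical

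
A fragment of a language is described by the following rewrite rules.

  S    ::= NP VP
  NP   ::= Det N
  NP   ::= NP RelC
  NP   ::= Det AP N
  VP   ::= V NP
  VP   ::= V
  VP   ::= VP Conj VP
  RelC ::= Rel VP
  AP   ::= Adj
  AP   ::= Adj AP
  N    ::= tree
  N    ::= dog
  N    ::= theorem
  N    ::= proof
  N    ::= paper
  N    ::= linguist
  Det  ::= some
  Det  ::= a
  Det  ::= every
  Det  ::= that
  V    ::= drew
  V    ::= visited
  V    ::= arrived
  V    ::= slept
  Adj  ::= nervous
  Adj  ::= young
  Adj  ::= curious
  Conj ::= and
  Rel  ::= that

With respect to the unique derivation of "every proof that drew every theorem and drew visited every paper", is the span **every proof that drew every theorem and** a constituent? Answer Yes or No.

[S [NP [NP [Det every] [N proof]] [RelC [Rel that] [VP [VP [V drew] [NP [Det every] [N theorem]]] [Conj and] [VP [V drew]]]]] [VP [V visited] [NP [Det every] [N paper]]]]
The smallest constituent containing 'every proof that drew every theorem and' is the NP spanning 'every proof that drew every theorem and drew'; no single node in the tree dominates exactly the given words.

No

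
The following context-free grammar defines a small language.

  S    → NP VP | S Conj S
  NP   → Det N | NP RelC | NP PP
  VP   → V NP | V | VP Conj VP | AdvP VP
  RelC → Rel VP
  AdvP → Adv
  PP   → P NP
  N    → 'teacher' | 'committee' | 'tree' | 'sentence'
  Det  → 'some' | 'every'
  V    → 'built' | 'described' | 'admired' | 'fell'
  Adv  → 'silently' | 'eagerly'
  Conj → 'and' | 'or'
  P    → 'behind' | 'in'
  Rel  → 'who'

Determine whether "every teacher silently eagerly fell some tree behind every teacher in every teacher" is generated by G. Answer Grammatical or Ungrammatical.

Grammatical

[S [NP [Det every] [N teacher]] [VP [AdvP [Adv silently]] [VP [AdvP [Adv eagerly]] [VP [V fell] [NP [NP [Det some] [N tree]] [PP [P behind] [NP [NP [Det every] [N teacher]] [PP [P in] [NP [Det every] [N teacher]]]]]]]]]]
The bracketing above is licensed at every node by one of the given productions, with S at the root.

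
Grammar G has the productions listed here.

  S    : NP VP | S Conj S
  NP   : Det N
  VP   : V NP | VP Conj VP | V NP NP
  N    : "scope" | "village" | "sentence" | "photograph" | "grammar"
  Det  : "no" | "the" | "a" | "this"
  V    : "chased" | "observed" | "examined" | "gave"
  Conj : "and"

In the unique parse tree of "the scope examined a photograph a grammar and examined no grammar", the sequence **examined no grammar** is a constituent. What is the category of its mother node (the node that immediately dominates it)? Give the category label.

VP

S
  NP
    Det: the
    N: scope
  VP
    VP
      V: examined
      NP
        Det: a
        N: photograph
      NP
        Det: a
        N: grammar
    Conj: and
    VP
      V: examined
      NP
        Det: no
        N: grammar
The span 'examined no grammar' is the VP node built by VP → V NP.
Its mother is the VP built by VP → VP Conj VP.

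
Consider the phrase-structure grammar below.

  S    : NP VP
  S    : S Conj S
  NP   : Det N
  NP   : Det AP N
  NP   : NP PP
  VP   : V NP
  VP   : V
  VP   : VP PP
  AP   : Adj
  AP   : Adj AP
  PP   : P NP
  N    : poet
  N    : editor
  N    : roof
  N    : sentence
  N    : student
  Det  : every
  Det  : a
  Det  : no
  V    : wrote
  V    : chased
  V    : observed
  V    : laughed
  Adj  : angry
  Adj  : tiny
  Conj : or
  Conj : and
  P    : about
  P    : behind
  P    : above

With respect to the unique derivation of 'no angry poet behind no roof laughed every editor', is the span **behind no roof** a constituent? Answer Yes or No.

Yes

[S [NP [NP [Det no] [AP [Adj angry]] [N poet]] [PP [P behind] [NP [Det no] [N roof]]]] [VP [V laughed] [NP [Det every] [N editor]]]]
The words 'behind no roof' are exhaustively dominated by a single PP node (built by PP → P NP), so they form a constituent.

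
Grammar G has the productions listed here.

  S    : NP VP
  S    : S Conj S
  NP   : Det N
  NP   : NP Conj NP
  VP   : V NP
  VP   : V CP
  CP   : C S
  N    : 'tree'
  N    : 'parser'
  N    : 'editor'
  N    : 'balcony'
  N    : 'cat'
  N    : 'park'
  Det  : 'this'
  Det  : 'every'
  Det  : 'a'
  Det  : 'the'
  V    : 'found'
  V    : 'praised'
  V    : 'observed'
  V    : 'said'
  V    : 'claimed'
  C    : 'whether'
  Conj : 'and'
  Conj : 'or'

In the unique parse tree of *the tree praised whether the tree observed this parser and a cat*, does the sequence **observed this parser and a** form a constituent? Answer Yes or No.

[S [NP [Det the] [N tree]] [VP [V praised] [CP [C whether] [S [NP [Det the] [N tree]] [VP [V observed] [NP [NP [Det this] [N parser]] [Conj and] [NP [Det a] [N cat]]]]]]]]
The smallest constituent containing 'observed this parser and a' is the VP spanning 'observed this parser and a cat'; no single node in the tree dominates exactly the given words.

No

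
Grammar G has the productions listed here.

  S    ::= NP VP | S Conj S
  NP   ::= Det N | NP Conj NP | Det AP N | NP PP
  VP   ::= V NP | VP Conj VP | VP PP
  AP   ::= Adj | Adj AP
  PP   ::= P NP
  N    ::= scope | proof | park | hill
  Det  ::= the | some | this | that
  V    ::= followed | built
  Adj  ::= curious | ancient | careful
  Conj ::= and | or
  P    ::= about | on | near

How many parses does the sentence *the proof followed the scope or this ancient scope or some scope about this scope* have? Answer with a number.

Two of the 7 distinct bracketings:
[S [NP [Det the] [N proof]] [VP [V followed] [NP [NP [Det the] [N scope]] [Conj or] [NP [NP [Det this] [AP [Adj ancient]] [N scope]] [Conj or] [NP [NP [Det some] [N scope]] [PP [P about] [NP [Det this] [N scope]]]]]]]]
[S [NP [Det the] [N proof]] [VP [V followed] [NP [NP [Det the] [N scope]] [Conj or] [NP [NP [NP [Det this] [AP [Adj ancient]] [N scope]] [Conj or] [NP [Det some] [N scope]]] [PP [P about] [NP [Det this] [N scope]]]]]]]
The trees differ in how a recursive rule is bracketed over the same span.

7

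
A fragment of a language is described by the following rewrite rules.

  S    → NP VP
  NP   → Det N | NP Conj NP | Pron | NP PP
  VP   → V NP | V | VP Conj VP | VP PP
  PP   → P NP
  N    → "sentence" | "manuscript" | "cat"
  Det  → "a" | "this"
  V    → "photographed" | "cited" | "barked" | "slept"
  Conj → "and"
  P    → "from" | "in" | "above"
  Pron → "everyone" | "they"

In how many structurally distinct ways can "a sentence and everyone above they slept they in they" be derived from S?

4

Two of the 4 distinct bracketings:
[S [NP [NP [Det a] [N sentence]] [Conj and] [NP [NP [Pron everyone]] [PP [P above] [NP [Pron they]]]]] [VP [V slept] [NP [NP [Pron they]] [PP [P in] [NP [Pron they]]]]]]
[S [NP [NP [Det a] [N sentence]] [Conj and] [NP [NP [Pron everyone]] [PP [P above] [NP [Pron they]]]]] [VP [VP [V slept] [NP [Pron they]]] [PP [P in] [NP [Pron they]]]]]
The difference turns on whether VP → VP PP is used at the relevant span, versus an alternative expansion of VP.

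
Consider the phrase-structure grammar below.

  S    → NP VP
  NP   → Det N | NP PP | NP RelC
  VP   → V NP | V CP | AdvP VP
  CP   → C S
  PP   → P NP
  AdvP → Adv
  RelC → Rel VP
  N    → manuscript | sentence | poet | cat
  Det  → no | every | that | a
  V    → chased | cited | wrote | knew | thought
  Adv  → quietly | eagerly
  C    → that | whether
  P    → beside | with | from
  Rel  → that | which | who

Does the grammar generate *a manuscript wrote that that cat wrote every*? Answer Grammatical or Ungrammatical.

For S → NP VP, the only prefix that parses as NP is 'a manuscript', but the remainder 'wrote that that cat wrote every' is not a VP under these rules.

Ungrammatical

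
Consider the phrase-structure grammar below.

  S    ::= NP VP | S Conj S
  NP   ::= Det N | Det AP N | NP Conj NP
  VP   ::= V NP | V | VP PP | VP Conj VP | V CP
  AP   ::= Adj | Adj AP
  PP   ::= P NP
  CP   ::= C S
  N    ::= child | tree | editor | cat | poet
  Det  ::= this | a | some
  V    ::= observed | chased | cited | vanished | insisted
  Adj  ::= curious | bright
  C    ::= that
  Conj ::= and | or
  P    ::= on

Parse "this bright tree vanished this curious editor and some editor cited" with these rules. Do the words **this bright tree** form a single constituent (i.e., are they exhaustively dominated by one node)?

[S [S [NP [Det this] [AP [Adj bright]] [N tree]] [VP [V vanished] [NP [Det this] [AP [Adj curious]] [N editor]]]] [Conj and] [S [NP [Det some] [N editor]] [VP [V cited]]]]
The words 'this bright tree' are exhaustively dominated by a single NP node (built by NP → Det AP N), so they form a constituent.

Yes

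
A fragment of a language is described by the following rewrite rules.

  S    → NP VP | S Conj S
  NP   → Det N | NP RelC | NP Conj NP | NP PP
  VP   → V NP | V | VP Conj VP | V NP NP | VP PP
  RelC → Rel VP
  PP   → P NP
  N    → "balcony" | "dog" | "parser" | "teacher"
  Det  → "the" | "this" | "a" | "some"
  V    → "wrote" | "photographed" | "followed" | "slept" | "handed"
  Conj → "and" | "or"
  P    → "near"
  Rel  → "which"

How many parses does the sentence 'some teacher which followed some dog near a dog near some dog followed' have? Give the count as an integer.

9

Two of the 9 distinct bracketings:
[S [NP [NP [Det some] [N teacher]] [RelC [Rel which] [VP [V followed] [NP [NP [Det some] [N dog]] [PP [P near] [NP [NP [Det a] [N dog]] [PP [P near] [NP [Det some] [N dog]]]]]]]]] [VP [V followed]]]
[S [NP [NP [Det some] [N teacher]] [RelC [Rel which] [VP [V followed] [NP [NP [NP [Det some] [N dog]] [PP [P near] [NP [Det a] [N dog]]]] [PP [P near] [NP [Det some] [N dog]]]]]]] [VP [V followed]]]
The trees differ in how a recursive rule is bracketed over the same span.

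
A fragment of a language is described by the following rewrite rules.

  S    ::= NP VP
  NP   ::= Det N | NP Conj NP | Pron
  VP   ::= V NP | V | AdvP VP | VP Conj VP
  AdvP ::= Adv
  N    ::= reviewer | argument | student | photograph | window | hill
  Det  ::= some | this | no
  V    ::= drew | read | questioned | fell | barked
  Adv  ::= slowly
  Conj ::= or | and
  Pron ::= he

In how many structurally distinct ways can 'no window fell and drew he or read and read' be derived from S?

5

Two of the 5 distinct bracketings:
[S [NP [Det no] [N window]] [VP [VP [V fell]] [Conj and] [VP [VP [V drew] [NP [Pron he]]] [Conj or] [VP [VP [V read]] [Conj and] [VP [V read]]]]]]
[S [NP [Det no] [N window]] [VP [VP [V fell]] [Conj and] [VP [VP [VP [V drew] [NP [Pron he]]] [Conj or] [VP [V read]]] [Conj and] [VP [V read]]]]]
The trees differ in how a recursive rule is bracketed over the same span.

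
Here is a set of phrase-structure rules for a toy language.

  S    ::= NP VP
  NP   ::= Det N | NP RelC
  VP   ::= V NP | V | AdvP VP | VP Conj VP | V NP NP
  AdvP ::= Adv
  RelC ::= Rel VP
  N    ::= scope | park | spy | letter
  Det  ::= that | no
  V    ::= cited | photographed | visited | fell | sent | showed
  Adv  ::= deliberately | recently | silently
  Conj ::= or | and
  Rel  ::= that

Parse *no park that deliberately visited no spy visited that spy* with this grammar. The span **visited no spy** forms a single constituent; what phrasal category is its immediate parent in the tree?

VP

S
  NP
    NP
      Det: no
      N: park
    RelC
      Rel: that
      VP
        AdvP
          Adv: deliberately
        VP
          V: visited
          NP
            Det: no
            N: spy
  VP
    V: visited
    NP
      Det: that
      N: spy
The span 'visited no spy' is the VP node built by VP → V NP.
Its mother is the VP built by VP → AdvP VP.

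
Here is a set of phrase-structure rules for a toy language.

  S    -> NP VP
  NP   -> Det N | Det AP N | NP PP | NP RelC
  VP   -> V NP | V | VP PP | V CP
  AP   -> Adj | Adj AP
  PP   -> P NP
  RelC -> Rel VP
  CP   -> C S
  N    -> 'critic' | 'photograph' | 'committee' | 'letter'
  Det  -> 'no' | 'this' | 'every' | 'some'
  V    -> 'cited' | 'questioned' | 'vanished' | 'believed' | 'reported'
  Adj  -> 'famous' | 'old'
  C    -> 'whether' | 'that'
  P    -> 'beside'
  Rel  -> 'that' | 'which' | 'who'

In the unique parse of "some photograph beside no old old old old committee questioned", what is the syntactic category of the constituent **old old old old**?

AP

S
  NP
    NP
      Det: some
      N: photograph
    PP
      P: beside
      NP
        Det: no
        AP
          Adj: old
          AP
            Adj: old
            AP
              Adj: old
              AP
                Adj: old
        N: committee
  VP
    V: questioned
The span 'old old old old' is the AP node built by AP → Adj AP.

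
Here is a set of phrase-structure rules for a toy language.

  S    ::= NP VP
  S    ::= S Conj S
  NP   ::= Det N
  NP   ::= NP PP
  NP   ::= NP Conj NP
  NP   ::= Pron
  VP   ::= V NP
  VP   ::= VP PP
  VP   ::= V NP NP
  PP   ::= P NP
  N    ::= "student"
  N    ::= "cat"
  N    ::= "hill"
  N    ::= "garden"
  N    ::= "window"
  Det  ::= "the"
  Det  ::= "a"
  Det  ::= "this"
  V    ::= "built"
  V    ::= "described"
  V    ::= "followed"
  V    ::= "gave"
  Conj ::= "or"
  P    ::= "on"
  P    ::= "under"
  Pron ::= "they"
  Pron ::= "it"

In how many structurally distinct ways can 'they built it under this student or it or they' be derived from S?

7

Two of the 7 distinct bracketings:
[S [NP [Pron they]] [VP [V built] [NP [NP [Pron it]] [PP [P under] [NP [NP [Det this] [N student]] [Conj or] [NP [NP [Pron it]] [Conj or] [NP [Pron they]]]]]]]]
[S [NP [Pron they]] [VP [V built] [NP [NP [Pron it]] [PP [P under] [NP [NP [NP [Det this] [N student]] [Conj or] [NP [Pron it]]] [Conj or] [NP [Pron they]]]]]]]
The trees differ in how a recursive rule is bracketed over the same span.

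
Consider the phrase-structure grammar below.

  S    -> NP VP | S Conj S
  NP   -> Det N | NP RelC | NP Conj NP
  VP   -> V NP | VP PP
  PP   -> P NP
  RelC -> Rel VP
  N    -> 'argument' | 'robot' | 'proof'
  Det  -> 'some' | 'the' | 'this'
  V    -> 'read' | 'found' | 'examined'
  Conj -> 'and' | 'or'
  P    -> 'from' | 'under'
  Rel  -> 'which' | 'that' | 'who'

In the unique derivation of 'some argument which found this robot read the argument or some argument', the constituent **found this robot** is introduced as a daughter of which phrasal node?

RelC

[S [NP [NP [Det some] [N argument]] [RelC [Rel which] [VP [V found] [NP [Det this] [N robot]]]]] [VP [V read] [NP [NP [Det the] [N argument]] [Conj or] [NP [Det some] [N argument]]]]]
The span 'found this robot' is the VP node built by VP → V NP.
Its mother is the RelC built by RelC → Rel VP.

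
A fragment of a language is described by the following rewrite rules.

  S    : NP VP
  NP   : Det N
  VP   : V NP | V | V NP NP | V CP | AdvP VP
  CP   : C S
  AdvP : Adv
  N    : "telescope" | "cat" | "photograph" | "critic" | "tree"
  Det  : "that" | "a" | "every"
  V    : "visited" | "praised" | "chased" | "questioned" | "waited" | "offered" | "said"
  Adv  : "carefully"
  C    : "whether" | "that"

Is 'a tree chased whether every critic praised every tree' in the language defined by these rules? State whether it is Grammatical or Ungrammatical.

[S [NP [Det a] [N tree]] [VP [V chased] [CP [C whether] [S [NP [Det every] [N critic]] [VP [V praised] [NP [Det every] [N tree]]]]]]]
The bracketing above is licensed at every node by one of the given productions, with S at the root.

Grammatical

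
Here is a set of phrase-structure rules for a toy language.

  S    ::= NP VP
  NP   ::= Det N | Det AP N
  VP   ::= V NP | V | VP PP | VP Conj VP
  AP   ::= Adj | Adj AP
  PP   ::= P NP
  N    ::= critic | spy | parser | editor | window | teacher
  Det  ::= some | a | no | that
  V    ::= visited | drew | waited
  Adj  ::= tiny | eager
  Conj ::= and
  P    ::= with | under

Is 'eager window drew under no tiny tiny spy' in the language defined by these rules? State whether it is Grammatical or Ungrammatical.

For S → NP VP, no prefix of the string parses as an NP.

Ungrammatical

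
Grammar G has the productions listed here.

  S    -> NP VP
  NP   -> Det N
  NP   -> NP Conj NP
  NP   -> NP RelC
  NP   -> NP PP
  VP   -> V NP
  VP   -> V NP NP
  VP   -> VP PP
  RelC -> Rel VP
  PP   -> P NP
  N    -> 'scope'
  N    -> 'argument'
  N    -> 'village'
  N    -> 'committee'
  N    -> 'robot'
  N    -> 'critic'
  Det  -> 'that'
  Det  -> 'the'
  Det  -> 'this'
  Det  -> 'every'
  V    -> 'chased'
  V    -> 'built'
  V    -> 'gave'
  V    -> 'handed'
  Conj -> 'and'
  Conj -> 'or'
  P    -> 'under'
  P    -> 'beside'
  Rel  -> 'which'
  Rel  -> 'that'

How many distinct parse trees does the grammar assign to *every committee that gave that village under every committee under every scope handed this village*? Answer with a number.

Two of the 9 distinct bracketings:
[S [NP [NP [Det every] [N committee]] [RelC [Rel that] [VP [V gave] [NP [NP [Det that] [N village]] [PP [P under] [NP [NP [Det every] [N committee]] [PP [P under] [NP [Det every] [N scope]]]]]]]]] [VP [V handed] [NP [Det this] [N village]]]]
[S [NP [NP [Det every] [N committee]] [RelC [Rel that] [VP [V gave] [NP [NP [NP [Det that] [N village]] [PP [P under] [NP [Det every] [N committee]]]] [PP [P under] [NP [Det every] [N scope]]]]]]] [VP [V handed] [NP [Det this] [N village]]]]
The trees differ in how a recursive rule is bracketed over the same span.

9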